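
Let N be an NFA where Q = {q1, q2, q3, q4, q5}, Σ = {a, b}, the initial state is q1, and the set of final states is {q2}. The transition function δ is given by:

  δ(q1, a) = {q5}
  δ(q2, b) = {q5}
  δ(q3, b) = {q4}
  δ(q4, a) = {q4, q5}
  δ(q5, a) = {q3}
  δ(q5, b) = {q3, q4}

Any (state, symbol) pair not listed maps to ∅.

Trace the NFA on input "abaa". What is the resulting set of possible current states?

{q3, q4, q5}

Start in {q1}.
Read 'a': {q1} → {q5}.
Read 'b': {q5} → {q3, q4}.
Read 'a': {q3, q4} → {q4, q5}.
Read 'a': {q4, q5} → {q3, q4, q5}.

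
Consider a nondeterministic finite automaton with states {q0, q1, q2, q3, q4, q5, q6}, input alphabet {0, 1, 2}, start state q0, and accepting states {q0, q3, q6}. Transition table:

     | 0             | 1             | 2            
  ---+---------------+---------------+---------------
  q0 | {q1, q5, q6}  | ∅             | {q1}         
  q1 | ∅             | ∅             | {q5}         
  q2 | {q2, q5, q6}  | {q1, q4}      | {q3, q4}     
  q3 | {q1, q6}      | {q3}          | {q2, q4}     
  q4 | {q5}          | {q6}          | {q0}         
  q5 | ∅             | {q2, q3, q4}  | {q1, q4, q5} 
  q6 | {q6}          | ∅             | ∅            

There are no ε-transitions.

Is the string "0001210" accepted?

No

Start in {q0}.
Read '0': q0→{q1, q5, q6}; now {q1, q5, q6}.
Read '0': q1→∅, q5→∅, q6→{q6}; now {q6}.
Read '0': q6→{q6}; now {q6}.
Read '1': q6→∅; now ∅.
The set is empty and remains empty for the remaining 3 symbols.
The final set ∅ contains no accepting state.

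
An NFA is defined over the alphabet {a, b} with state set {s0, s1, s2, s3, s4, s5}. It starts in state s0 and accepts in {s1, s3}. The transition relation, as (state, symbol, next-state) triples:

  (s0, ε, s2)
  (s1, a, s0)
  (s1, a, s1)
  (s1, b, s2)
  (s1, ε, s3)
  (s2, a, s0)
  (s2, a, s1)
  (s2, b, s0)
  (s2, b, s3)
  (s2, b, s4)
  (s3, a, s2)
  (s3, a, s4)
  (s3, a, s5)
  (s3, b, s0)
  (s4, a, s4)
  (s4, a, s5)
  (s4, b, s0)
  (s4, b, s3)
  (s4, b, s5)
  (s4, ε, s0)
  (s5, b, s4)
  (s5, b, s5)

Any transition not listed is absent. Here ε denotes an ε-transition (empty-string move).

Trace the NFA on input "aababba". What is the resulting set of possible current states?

{s0, s1, s2, s3, s4, s5}

Start: ε-closure({s0}) = {s0, s2}.
Read 'a': s0→∅, s2→{s0, s1}; union {s0, s1}; ε-closure = {s0, s1, s2, s3}.
Read 'a': s0→∅, s1→{s0, s1}, s2→{s0, s1}, s3→{s2, s4, s5}; union {s0, s1, s2, s4, s5}; ε-closure = {s0, s1, s2, s3, s4, s5}.
Read 'b': s0→∅, s1→{s2}, s2→{s0, s3, s4}, s3→{s0}, s4→{s0, s3, s5}, s5→{s4, s5}; now {s0, s2, s3, s4, s5}.
Read 'a': s0→∅, s2→{s0, s1}, s3→{s2, s4, s5}, s4→{s4, s5}, s5→∅; union {s0, s1, s2, s4, s5}; ε-closure = {s0, s1, s2, s3, s4, s5}.
Read 'b': s0→∅, s1→{s2}, s2→{s0, s3, s4}, s3→{s0}, s4→{s0, s3, s5}, s5→{s4, s5}; now {s0, s2, s3, s4, s5}.
Read 'b': s0→∅, s2→{s0, s3, s4}, s3→{s0}, s4→{s0, s3, s5}, s5→{s4, s5}; union {s0, s3, s4, s5}; ε-closure = {s0, s2, s3, s4, s5}.
Read 'a': s0→∅, s2→{s0, s1}, s3→{s2, s4, s5}, s4→{s4, s5}, s5→∅; union {s0, s1, s2, s4, s5}; ε-closure = {s0, s1, s2, s3, s4, s5}.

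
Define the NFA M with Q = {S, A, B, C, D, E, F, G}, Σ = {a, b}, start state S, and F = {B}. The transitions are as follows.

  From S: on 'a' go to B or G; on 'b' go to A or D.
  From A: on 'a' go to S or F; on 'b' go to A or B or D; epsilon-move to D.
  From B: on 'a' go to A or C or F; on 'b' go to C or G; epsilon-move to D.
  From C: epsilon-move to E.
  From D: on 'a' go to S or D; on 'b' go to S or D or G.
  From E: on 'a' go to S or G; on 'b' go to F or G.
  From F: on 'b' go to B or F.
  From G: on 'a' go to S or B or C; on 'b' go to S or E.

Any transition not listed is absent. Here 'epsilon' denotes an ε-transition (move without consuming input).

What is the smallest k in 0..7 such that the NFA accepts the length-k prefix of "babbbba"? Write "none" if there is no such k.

3

Start in {S}.
Read 'b': S→{A, D}; now {A, D}.
Read 'a': A→{S, F}, D→{S, D}; now {S, D, F}.
Read 'b': S→{A, D}, D→{S, D, G}, F→{B, F}; now {S, A, B, D, F, G}.
None of the earlier sets intersect F, but {S, A, B, D, F, G} does.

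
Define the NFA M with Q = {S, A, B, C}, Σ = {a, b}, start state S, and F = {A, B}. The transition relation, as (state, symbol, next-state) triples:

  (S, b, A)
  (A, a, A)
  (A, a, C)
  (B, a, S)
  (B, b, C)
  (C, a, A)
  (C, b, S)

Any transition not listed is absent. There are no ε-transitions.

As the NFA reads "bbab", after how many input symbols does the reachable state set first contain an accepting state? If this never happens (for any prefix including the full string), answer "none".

1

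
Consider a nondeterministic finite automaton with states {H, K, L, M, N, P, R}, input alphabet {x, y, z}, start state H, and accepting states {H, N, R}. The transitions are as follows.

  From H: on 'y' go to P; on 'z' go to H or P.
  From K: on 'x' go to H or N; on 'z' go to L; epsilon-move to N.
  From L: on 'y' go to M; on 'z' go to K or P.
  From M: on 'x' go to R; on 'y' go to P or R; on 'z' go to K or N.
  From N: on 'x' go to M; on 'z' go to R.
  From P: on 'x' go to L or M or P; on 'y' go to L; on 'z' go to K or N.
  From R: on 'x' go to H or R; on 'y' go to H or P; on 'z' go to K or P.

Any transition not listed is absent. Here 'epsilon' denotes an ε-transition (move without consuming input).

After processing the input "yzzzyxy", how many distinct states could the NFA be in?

0

Start in {H}.
Read 'y': H→{P}; now {P}.
Read 'z': P→{K, N}; now {K, N}.
Read 'z': K→{L}, N→{R}; now {L, R}.
Read 'z': L→{K, P}, R→{K, P}; union {K, P}; ε-closure = {K, N, P}.
Read 'y': K→∅, N→∅, P→{L}; now {L}.
Read 'x': L→∅; now ∅.
The set is empty and remains empty for the remaining 1 symbol.
That set has 0 states.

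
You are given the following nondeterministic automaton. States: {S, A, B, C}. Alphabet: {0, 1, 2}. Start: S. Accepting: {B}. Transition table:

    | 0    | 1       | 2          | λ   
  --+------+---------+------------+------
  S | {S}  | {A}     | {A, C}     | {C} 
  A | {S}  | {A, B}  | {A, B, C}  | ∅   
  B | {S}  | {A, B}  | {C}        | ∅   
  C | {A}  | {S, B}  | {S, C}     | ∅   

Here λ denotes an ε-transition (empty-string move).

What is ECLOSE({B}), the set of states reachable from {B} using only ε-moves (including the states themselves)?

{B}

Begin with {B}.
No ε-moves leave this set, so the closure equals the set itself.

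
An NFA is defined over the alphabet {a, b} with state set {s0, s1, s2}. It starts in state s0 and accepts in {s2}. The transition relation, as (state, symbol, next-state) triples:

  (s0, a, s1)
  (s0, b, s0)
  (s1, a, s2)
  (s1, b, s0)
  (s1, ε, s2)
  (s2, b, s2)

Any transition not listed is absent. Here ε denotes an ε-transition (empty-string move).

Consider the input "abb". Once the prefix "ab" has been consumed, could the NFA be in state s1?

No

Start in {s0}.
Read 'a': s0→{s1}; union {s1}; ε-closure = {s1, s2}.
Read 'b': s1→{s0}, s2→{s2}; now {s0, s2}.
State s1 is not in {s0, s2}.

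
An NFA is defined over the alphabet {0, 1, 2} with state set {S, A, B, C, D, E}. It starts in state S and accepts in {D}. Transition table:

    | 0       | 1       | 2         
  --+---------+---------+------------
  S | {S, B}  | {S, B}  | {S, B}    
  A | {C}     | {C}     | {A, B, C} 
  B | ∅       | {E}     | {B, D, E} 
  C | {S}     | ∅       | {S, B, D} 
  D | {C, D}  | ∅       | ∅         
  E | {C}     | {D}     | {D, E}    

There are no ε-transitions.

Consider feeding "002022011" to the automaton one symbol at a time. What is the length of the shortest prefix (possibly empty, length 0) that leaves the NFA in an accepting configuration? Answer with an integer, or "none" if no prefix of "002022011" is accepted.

3

Start in {S}.
Read '0': S→{S, B}; now {S, B}.
Read '0': S→{S, B}, B→∅; now {S, B}.
Read '2': S→{S, B}, B→{B, D, E}; now {S, B, D, E}.
None of the earlier sets intersect F, but {S, B, D, E} does.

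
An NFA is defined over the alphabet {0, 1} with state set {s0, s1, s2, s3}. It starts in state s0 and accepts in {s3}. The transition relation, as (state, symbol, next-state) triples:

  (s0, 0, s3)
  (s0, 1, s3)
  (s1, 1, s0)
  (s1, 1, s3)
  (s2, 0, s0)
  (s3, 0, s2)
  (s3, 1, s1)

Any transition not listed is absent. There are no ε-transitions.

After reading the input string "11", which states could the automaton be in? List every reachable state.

Start in {s0}.
Read '1': {s0} → {s3}.
Read '1': {s3} → {s1}.

{s1}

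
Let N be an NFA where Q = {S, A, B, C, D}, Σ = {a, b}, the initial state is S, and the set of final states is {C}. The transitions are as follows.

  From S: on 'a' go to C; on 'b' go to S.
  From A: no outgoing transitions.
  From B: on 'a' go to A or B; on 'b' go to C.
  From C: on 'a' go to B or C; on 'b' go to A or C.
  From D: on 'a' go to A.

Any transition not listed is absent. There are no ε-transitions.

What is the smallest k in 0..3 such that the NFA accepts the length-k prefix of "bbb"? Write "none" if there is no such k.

none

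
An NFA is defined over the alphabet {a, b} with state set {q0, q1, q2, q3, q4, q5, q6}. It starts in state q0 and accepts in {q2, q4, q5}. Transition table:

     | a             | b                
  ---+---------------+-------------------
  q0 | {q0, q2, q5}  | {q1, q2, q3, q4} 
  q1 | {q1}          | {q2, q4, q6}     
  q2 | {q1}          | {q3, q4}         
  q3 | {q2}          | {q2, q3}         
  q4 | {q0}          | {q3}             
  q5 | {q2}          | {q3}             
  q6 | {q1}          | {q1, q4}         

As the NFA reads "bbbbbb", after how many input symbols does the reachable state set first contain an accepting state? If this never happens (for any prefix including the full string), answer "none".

1

Start in {q0}.
Read 'b': {q0} → {q1, q2, q3, q4}.
None of the earlier sets intersect F, but {q1, q2, q3, q4} does.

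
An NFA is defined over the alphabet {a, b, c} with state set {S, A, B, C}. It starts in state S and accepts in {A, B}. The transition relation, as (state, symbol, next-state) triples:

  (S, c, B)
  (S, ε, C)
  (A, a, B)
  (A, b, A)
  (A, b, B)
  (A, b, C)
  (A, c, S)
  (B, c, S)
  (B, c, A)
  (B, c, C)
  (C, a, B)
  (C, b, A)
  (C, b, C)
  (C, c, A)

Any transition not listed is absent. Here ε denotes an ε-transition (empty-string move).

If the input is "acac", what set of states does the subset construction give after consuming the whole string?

{S, A, C}

Start: ε-closure({S}) = {S, C}.
Read 'a': {S, C} → {B}.
Read 'c': {B} → {S, A, C}.
Read 'a': {S, A, C} → {B}.
Read 'c': {B} → {S, A, C}.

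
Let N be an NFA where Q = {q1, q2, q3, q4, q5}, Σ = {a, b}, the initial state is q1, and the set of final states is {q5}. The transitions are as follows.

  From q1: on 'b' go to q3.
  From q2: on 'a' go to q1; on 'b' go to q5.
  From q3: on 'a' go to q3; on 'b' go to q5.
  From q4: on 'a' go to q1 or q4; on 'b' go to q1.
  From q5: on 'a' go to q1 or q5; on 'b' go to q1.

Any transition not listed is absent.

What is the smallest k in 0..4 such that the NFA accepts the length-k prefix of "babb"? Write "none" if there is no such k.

Start in {q1}.
Read 'b': {q1} → {q3}.
Read 'a': {q3} → {q3}.
Read 'b': {q3} → {q5}.
None of the earlier sets intersect F, but {q5} does.

3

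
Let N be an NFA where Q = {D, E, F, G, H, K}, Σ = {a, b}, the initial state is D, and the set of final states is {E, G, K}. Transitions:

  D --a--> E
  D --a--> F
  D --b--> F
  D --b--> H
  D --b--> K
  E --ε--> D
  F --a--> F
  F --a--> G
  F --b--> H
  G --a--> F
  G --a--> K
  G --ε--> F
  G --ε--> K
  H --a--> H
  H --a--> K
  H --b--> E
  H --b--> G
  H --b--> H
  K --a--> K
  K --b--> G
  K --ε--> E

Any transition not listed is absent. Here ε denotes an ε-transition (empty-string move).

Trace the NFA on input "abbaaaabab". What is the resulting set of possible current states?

{D, E, F, G, H, K}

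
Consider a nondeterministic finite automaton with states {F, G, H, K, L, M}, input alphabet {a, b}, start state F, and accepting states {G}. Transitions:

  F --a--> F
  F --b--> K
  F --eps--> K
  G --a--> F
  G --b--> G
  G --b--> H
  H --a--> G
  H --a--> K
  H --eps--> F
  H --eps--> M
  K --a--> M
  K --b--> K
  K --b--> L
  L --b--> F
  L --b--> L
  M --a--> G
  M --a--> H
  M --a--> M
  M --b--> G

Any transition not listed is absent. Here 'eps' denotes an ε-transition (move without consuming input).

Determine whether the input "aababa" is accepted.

Start: ε-closure({F}) = {F, K}.
Read 'a': {F, K} → {F, K, M}.
Read 'a': {F, K, M} → {F, G, H, K, M}.
Read 'b': {F, G, H, K, M} → {F, G, H, K, L, M}.
Read 'a': {F, G, H, K, L, M} → {F, G, H, K, M}.
Read 'b': {F, G, H, K, M} → {F, G, H, K, L, M}.
Read 'a': {F, G, H, K, L, M} → {F, G, H, K, M}.
The final set {F, G, H, K, M} contains the accepting state G.

Yes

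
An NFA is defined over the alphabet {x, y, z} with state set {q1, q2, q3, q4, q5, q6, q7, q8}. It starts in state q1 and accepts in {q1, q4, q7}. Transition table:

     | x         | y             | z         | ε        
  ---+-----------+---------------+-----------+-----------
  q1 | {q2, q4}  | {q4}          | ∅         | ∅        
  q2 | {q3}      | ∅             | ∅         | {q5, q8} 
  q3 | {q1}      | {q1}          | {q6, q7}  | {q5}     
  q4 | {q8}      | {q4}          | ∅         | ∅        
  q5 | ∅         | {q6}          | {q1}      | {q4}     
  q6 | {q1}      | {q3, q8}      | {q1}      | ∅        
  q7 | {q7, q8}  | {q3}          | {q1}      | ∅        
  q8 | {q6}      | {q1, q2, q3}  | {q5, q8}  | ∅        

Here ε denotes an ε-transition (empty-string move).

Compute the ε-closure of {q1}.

{q1}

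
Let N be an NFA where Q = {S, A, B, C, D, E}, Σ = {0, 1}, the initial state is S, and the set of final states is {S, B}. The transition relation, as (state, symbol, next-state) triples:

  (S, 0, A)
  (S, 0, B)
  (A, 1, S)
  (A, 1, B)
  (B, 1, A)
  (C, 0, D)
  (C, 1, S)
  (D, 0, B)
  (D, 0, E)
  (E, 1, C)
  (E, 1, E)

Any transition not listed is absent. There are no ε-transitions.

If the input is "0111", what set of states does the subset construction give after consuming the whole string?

{S, A, B}

Start in {S}.
Read '0': {S} → {A, B}.
Read '1': {A, B} → {S, A, B}.
Read '1': {S, A, B} → {S, A, B}.
Read '1': {S, A, B} → {S, A, B}.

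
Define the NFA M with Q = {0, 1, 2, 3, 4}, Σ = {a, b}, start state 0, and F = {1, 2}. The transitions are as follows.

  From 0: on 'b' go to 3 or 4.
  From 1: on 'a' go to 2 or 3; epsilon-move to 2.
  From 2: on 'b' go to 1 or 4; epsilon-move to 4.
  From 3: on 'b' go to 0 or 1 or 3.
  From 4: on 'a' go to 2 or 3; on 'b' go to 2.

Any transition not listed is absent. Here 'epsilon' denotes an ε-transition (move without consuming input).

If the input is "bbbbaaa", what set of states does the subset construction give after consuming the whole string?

{2, 3, 4}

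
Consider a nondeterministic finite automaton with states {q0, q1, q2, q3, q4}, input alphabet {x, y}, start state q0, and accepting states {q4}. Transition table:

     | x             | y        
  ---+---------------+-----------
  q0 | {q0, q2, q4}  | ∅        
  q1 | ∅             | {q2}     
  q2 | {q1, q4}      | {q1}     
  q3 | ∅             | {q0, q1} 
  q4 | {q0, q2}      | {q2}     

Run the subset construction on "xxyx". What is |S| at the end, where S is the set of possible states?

2

Start in {q0}.
Read 'x': q0→{q0, q2, q4}; now {q0, q2, q4}.
Read 'x': q0→{q0, q2, q4}, q2→{q1, q4}, q4→{q0, q2}; now {q0, q1, q2, q4}.
Read 'y': q0→∅, q1→{q2}, q2→{q1}, q4→{q2}; now {q1, q2}.
Read 'x': q1→∅, q2→{q1, q4}; now {q1, q4}.
That set has 2 states.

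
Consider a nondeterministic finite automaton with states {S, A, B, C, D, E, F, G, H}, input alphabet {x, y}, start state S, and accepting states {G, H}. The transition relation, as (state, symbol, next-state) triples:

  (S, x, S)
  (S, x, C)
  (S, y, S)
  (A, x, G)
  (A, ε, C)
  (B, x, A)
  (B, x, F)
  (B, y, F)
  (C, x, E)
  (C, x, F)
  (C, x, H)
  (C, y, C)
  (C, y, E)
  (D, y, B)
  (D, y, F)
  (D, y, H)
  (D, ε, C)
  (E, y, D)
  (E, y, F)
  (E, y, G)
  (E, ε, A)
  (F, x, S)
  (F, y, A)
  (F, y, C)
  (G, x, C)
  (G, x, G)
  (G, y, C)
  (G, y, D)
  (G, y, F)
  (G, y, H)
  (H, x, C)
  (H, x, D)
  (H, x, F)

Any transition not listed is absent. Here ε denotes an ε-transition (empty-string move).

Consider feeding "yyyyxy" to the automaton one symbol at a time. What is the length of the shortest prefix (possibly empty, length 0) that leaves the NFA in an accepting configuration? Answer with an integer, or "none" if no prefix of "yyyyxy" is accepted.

Start in {S}.
Read 'y': {S} → {S}.
Read 'y': {S} → {S}.
Read 'y': {S} → {S}.
Read 'y': {S} → {S}.
Read 'x': {S} → {S, C}.
Read 'y': {S, C} → {S, A, C, E}.
No reachable set along the way intersects F.

none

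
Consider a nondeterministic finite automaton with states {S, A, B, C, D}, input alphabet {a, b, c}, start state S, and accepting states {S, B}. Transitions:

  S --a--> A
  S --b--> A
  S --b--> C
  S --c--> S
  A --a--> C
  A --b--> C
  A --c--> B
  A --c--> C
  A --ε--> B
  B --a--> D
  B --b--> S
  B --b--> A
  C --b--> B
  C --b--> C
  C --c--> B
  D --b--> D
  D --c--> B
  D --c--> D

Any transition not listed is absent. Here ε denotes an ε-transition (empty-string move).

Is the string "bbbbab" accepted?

Yes

Start in {S}.
Read 'b': {S} → {A, B, C}.
Read 'b': {A, B, C} → {S, A, B, C}.
Read 'b': {S, A, B, C} → {S, A, B, C}.
Read 'b': {S, A, B, C} → {S, A, B, C}.
Read 'a': {S, A, B, C} → {A, B, C, D}.
Read 'b': {A, B, C, D} → {S, A, B, C, D}.
The final set {S, A, B, C, D} contains the accepting states S, B.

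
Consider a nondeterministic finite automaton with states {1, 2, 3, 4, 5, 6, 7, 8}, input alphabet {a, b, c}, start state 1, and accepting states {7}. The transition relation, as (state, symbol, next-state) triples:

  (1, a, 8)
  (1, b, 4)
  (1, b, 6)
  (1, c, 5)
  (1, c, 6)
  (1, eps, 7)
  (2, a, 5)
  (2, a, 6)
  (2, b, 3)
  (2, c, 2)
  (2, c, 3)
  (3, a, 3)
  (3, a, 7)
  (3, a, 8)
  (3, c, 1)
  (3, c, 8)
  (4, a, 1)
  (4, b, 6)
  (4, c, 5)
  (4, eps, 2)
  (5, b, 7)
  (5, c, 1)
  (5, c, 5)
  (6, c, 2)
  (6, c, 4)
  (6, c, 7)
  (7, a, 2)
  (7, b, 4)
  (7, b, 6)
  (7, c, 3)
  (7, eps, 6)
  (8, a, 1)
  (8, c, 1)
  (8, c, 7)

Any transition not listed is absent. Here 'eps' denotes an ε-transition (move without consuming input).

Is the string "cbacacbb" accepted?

No

Start: ε-closure({1}) = {1, 6, 7}.
Read 'c': 1→{5, 6}, 6→{2, 4, 7}, 7→{3}; now {2, 3, 4, 5, 6, 7}.
Read 'b': 2→{3}, 3→∅, 4→{6}, 5→{7}, 6→∅, 7→{4, 6}; union {3, 4, 6, 7}; ε-closure = {2, 3, 4, 6, 7}.
Read 'a': 2→{5, 6}, 3→{3, 7, 8}, 4→{1}, 6→∅, 7→{2}; now {1, 2, 3, 5, 6, 7, 8}.
Read 'c': 1→{5, 6}, 2→{2, 3}, 3→{1, 8}, 5→{1, 5}, 6→{2, 4, 7}, 7→{3}, 8→{1, 7}; now {1, 2, 3, 4, 5, 6, 7, 8}.
Read 'a': 1→{8}, 2→{5, 6}, 3→{3, 7, 8}, 4→{1}, 5→∅, 6→∅, 7→{2}, 8→{1}; now {1, 2, 3, 5, 6, 7, 8}.
Read 'c': 1→{5, 6}, 2→{2, 3}, 3→{1, 8}, 5→{1, 5}, 6→{2, 4, 7}, 7→{3}, 8→{1, 7}; now {1, 2, 3, 4, 5, 6, 7, 8}.
Read 'b': 1→{4, 6}, 2→{3}, 3→∅, 4→{6}, 5→{7}, 6→∅, 7→{4, 6}, 8→∅; union {3, 4, 6, 7}; ε-closure = {2, 3, 4, 6, 7}.
Read 'b': 2→{3}, 3→∅, 4→{6}, 6→∅, 7→{4, 6}; union {3, 4, 6}; ε-closure = {2, 3, 4, 6}.
The final set {2, 3, 4, 6} contains no accepting state.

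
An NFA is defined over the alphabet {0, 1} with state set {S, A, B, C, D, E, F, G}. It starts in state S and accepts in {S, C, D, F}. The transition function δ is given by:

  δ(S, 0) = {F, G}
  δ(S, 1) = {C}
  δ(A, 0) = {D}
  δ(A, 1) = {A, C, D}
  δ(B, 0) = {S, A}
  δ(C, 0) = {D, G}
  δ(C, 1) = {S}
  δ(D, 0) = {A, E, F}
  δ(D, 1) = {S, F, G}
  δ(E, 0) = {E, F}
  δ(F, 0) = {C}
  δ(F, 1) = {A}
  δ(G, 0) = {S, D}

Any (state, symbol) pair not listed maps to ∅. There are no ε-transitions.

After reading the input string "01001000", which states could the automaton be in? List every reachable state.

{A, C, D, E, F, G}

Start in {S}.
Read '0': S→{F, G}; now {F, G}.
Read '1': F→{A}, G→∅; now {A}.
Read '0': A→{D}; now {D}.
Read '0': D→{A, E, F}; now {A, E, F}.
Read '1': A→{A, C, D}, E→∅, F→{A}; now {A, C, D}.
Read '0': A→{D}, C→{D, G}, D→{A, E, F}; now {A, D, E, F, G}.
Read '0': A→{D}, D→{A, E, F}, E→{E, F}, F→{C}, G→{S, D}; now {S, A, C, D, E, F}.
Read '0': S→{F, G}, A→{D}, C→{D, G}, D→{A, E, F}, E→{E, F}, F→{C}; now {A, C, D, E, F, G}.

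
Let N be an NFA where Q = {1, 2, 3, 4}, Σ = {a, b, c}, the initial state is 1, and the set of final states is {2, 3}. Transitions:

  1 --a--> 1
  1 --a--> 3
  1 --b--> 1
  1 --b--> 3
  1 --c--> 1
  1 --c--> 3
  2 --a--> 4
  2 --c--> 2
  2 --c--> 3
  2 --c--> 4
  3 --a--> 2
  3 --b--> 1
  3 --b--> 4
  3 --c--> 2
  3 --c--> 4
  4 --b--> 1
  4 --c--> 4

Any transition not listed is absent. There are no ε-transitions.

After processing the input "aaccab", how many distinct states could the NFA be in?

3

Start in {1}.
Read 'a': 1→{1, 3}; now {1, 3}.
Read 'a': 1→{1, 3}, 3→{2}; now {1, 2, 3}.
Read 'c': 1→{1, 3}, 2→{2, 3, 4}, 3→{2, 4}; now {1, 2, 3, 4}.
Read 'c': 1→{1, 3}, 2→{2, 3, 4}, 3→{2, 4}, 4→{4}; now {1, 2, 3, 4}.
Read 'a': 1→{1, 3}, 2→{4}, 3→{2}, 4→∅; now {1, 2, 3, 4}.
Read 'b': 1→{1, 3}, 2→∅, 3→{1, 4}, 4→{1}; now {1, 3, 4}.
That set has 3 states.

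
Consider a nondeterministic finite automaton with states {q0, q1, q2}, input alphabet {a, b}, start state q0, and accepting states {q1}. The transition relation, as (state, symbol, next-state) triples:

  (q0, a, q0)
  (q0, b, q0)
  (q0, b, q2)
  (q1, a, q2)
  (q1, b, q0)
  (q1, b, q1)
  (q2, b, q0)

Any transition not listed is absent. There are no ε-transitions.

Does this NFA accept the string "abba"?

No

Start in {q0}.
Read 'a': q0→{q0}; now {q0}.
Read 'b': q0→{q0, q2}; now {q0, q2}.
Read 'b': q0→{q0, q2}, q2→{q0}; now {q0, q2}.
Read 'a': q0→{q0}, q2→∅; now {q0}.
The final set {q0} contains no accepting state.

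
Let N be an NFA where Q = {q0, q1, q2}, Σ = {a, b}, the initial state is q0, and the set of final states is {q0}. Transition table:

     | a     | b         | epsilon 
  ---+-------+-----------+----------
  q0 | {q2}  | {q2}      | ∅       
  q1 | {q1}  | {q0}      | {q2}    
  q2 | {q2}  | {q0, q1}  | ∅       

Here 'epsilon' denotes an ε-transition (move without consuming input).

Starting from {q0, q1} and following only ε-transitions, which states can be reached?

{q0, q1, q2}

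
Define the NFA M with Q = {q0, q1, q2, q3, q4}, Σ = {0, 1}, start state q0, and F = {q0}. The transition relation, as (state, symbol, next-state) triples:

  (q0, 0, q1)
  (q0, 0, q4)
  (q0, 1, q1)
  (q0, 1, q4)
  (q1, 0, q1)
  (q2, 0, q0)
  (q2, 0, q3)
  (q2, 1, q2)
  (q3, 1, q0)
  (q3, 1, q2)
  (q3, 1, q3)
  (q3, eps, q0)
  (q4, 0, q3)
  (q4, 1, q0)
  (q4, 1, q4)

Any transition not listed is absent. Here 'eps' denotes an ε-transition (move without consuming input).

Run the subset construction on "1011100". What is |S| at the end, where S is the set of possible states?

4

Start in {q0}.
Read '1': q0→{q1, q4}; now {q1, q4}.
Read '0': q1→{q1}, q4→{q3}; union {q1, q3}; ε-closure = {q0, q1, q3}.
Read '1': q0→{q1, q4}, q1→∅, q3→{q0, q2, q3}; now {q0, q1, q2, q3, q4}.
Read '1': q0→{q1, q4}, q1→∅, q2→{q2}, q3→{q0, q2, q3}, q4→{q0, q4}; now {q0, q1, q2, q3, q4}.
Read '1': q0→{q1, q4}, q1→∅, q2→{q2}, q3→{q0, q2, q3}, q4→{q0, q4}; now {q0, q1, q2, q3, q4}.
Read '0': q0→{q1, q4}, q1→{q1}, q2→{q0, q3}, q3→∅, q4→{q3}; now {q0, q1, q3, q4}.
Read '0': q0→{q1, q4}, q1→{q1}, q3→∅, q4→{q3}; union {q1, q3, q4}; ε-closure = {q0, q1, q3, q4}.
That set has 4 states.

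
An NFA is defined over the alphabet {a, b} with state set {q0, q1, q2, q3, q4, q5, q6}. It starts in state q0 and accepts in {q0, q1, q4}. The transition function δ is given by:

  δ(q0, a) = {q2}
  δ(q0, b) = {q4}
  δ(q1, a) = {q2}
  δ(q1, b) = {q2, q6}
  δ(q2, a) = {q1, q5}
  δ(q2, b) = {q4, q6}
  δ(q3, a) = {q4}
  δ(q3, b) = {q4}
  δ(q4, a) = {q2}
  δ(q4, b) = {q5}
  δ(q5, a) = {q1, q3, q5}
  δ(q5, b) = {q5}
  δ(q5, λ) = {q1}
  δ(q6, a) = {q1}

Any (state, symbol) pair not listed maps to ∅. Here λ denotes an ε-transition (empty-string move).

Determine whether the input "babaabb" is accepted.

Start in {q0}.
Read 'b': q0→{q4}; now {q4}.
Read 'a': q4→{q2}; now {q2}.
Read 'b': q2→{q4, q6}; now {q4, q6}.
Read 'a': q4→{q2}, q6→{q1}; now {q1, q2}.
Read 'a': q1→{q2}, q2→{q1, q5}; now {q1, q2, q5}.
Read 'b': q1→{q2, q6}, q2→{q4, q6}, q5→{q5}; union {q2, q4, q5, q6}; ε-closure = {q1, q2, q4, q5, q6}.
Read 'b': q1→{q2, q6}, q2→{q4, q6}, q4→{q5}, q5→{q5}, q6→∅; union {q2, q4, q5, q6}; ε-closure = {q1, q2, q4, q5, q6}.
The final set {q1, q2, q4, q5, q6} contains the accepting states q1, q4.

Yes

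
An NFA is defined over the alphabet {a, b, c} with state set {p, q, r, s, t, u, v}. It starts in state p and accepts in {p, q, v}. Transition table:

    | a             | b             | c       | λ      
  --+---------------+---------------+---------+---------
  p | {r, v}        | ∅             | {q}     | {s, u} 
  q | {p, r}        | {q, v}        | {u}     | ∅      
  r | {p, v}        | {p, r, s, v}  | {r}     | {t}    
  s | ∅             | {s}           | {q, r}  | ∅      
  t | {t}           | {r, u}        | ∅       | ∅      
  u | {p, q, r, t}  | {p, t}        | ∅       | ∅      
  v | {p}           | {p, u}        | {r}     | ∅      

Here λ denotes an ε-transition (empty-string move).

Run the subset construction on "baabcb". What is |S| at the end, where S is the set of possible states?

7

Start: ε-closure({p}) = {p, s, u}.
Read 'b': {p, s, u} → {p, s, t, u}.
Read 'a': {p, s, t, u} → {p, q, r, s, t, u, v}.
Read 'a': {p, q, r, s, t, u, v} → {p, q, r, s, t, u, v}.
Read 'b': {p, q, r, s, t, u, v} → {p, q, r, s, t, u, v}.
Read 'c': {p, q, r, s, t, u, v} → {q, r, t, u}.
Read 'b': {q, r, t, u} → {p, q, r, s, t, u, v}.
That set has 7 states.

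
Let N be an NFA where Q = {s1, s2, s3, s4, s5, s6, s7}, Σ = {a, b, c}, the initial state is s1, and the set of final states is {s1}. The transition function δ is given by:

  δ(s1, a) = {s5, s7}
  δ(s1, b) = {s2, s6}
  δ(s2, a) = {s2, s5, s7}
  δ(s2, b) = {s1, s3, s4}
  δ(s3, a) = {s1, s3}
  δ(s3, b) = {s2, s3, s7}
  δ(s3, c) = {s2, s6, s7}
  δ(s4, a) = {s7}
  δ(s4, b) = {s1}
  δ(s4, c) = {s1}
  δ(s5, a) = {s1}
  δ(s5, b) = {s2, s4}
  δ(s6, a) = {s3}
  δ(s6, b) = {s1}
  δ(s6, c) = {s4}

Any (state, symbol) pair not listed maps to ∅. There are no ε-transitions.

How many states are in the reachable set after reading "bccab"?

2

Start in {s1}.
Read 'b': {s1} → {s2, s6}.
Read 'c': {s2, s6} → {s4}.
Read 'c': {s4} → {s1}.
Read 'a': {s1} → {s5, s7}.
Read 'b': {s5, s7} → {s2, s4}.
That set has 2 states.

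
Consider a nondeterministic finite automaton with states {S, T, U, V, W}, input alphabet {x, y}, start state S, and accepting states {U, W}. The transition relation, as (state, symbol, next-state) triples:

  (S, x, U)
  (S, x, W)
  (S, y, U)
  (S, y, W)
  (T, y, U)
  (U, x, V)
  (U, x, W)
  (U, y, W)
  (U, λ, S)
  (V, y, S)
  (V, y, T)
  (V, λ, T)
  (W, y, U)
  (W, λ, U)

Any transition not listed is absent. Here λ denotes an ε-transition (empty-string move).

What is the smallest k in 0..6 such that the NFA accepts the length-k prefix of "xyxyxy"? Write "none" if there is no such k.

Start in {S}.
Read 'x': S→{U, W}; union {U, W}; ε-closure = {S, U, W}.
None of the earlier sets intersect F, but {S, U, W} does.

1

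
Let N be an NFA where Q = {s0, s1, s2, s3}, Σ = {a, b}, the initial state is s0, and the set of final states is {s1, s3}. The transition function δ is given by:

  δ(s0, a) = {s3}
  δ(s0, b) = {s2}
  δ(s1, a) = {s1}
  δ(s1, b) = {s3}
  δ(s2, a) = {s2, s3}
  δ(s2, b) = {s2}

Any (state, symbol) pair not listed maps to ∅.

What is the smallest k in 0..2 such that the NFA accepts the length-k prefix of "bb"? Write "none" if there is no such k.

Start in {s0}.
Read 'b': {s0} → {s2}.
Read 'b': {s2} → {s2}.
No reachable set along the way intersects F.

none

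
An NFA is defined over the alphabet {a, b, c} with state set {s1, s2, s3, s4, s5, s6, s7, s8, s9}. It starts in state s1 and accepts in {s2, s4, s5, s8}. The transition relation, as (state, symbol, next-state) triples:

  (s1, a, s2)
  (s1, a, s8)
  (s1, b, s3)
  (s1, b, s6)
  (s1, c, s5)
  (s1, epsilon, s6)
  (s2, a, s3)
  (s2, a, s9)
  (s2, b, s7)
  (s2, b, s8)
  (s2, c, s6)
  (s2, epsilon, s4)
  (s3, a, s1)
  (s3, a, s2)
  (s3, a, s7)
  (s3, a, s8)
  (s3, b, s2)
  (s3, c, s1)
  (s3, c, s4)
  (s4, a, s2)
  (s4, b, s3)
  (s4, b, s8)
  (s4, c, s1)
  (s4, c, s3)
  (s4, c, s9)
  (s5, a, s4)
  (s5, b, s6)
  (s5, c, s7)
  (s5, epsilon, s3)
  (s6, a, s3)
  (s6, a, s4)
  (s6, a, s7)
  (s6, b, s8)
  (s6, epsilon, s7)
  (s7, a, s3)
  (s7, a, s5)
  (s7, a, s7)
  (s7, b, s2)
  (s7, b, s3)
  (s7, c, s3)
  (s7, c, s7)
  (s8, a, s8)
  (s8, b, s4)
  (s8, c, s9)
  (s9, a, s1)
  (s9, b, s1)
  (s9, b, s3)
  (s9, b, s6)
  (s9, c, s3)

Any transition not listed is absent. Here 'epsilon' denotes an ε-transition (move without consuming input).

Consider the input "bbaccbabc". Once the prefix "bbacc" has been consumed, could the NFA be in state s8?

No

Start: ε-closure({s1}) = {s1, s6, s7}.
Read 'b': {s1, s6, s7} → {s2, s3, s4, s6, s7, s8}.
Read 'b': {s2, s3, s4, s6, s7, s8} → {s2, s3, s4, s7, s8}.
Read 'a': {s2, s3, s4, s7, s8} → {s1, s2, s3, s4, s5, s6, s7, s8, s9}.
Read 'c': {s1, s2, s3, s4, s5, s6, s7, s8, s9} → {s1, s3, s4, s5, s6, s7, s9}.
Read 'c': {s1, s3, s4, s5, s6, s7, s9} → {s1, s3, s4, s5, s6, s7, s9}.
State s8 is not in {s1, s3, s4, s5, s6, s7, s9}.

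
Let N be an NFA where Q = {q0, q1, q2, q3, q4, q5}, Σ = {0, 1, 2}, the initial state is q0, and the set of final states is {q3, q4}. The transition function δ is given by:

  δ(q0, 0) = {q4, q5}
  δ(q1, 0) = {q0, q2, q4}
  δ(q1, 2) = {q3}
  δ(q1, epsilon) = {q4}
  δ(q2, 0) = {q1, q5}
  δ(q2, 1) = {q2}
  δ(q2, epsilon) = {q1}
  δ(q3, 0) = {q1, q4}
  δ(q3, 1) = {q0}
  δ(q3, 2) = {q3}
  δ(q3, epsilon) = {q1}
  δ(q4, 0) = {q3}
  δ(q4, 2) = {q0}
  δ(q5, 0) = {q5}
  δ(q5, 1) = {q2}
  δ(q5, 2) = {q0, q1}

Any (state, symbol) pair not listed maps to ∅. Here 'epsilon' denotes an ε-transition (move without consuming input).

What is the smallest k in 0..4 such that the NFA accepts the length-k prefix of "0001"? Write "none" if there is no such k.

Start in {q0}.
Read '0': q0→{q4, q5}; now {q4, q5}.
None of the earlier sets intersect F, but {q4, q5} does.

1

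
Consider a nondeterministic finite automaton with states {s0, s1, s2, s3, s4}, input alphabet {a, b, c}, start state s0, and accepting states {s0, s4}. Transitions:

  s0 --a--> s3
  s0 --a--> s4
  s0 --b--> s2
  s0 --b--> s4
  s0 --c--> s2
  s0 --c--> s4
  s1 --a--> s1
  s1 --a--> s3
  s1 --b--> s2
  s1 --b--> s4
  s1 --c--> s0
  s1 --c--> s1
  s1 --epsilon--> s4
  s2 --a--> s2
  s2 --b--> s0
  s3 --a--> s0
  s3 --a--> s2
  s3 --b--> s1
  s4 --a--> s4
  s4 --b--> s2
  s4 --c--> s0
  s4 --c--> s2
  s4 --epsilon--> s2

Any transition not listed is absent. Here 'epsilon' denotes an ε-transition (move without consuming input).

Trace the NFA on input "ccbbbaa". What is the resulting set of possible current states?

{s0, s2, s4}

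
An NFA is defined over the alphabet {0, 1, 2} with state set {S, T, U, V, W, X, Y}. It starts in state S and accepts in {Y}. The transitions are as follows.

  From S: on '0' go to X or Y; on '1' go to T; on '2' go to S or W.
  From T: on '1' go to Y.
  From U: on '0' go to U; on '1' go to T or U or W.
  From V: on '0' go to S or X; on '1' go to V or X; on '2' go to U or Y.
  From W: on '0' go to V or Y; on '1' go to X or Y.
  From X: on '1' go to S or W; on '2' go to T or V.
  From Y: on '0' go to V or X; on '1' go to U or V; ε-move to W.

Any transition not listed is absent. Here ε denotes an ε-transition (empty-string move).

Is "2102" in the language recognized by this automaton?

Start in {S}.
Read '2': S→{S, W}; now {S, W}.
Read '1': S→{T}, W→{X, Y}; union {T, X, Y}; ε-closure = {T, W, X, Y}.
Read '0': T→∅, W→{V, Y}, X→∅, Y→{V, X}; union {V, X, Y}; ε-closure = {V, W, X, Y}.
Read '2': V→{U, Y}, W→∅, X→{T, V}, Y→∅; union {T, U, V, Y}; ε-closure = {T, U, V, W, Y}.
The final set {T, U, V, W, Y} contains the accepting state Y.

Yes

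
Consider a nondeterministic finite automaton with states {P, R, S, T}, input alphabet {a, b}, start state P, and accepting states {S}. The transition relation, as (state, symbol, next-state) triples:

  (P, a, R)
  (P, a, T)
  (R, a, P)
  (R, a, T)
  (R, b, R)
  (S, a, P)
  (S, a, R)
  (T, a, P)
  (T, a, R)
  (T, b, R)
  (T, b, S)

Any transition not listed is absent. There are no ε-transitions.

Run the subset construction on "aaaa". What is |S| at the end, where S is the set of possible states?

Start in {P}.
Read 'a': {P} → {R, T}.
Read 'a': {R, T} → {P, R, T}.
Read 'a': {P, R, T} → {P, R, T}.
Read 'a': {P, R, T} → {P, R, T}.
That set has 3 states.

3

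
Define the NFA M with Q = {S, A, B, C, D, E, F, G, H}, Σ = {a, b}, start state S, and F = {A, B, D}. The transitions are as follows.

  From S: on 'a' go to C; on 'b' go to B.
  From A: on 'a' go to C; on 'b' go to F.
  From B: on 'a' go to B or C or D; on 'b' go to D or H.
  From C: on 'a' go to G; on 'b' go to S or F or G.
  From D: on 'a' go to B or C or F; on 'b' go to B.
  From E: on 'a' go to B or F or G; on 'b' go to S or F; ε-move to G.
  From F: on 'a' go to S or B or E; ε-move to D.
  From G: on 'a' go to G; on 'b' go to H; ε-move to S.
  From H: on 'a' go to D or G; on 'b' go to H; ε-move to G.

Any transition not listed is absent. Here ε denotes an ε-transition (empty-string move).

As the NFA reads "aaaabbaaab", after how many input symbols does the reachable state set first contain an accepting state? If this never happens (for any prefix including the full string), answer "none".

5

Start in {S}.
Read 'a': {S} → {C}.
Read 'a': {C} → {S, G}.
Read 'a': {S, G} → {S, C, G}.
Read 'a': {S, C, G} → {S, C, G}.
Read 'b': {S, C, G} → {S, B, D, F, G, H}.
None of the earlier sets intersect F, but {S, B, D, F, G, H} does.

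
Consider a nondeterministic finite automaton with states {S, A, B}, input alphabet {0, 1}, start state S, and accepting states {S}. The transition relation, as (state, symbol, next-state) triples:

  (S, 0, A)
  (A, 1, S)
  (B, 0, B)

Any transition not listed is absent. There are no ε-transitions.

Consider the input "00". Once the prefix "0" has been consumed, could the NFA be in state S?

No

Start in {S}.
Read '0': {S} → {A}.
State S is not in {A}.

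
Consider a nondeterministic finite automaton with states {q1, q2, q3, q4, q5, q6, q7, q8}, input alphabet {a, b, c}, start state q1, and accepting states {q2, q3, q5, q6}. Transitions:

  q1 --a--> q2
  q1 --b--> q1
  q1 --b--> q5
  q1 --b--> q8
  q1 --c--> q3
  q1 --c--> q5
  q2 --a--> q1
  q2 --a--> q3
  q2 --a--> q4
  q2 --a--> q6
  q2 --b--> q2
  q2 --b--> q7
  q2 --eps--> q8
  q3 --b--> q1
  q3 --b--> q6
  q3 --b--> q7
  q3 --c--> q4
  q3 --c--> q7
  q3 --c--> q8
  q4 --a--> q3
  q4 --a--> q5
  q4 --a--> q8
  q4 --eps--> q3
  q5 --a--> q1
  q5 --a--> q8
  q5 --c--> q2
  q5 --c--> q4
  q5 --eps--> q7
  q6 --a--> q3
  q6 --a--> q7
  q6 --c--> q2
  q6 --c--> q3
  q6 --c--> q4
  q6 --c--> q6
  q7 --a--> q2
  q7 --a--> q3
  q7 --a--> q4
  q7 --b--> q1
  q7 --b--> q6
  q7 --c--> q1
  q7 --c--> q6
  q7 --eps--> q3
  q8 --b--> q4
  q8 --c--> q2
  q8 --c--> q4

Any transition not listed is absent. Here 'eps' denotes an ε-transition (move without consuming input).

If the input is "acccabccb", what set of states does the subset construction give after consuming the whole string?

Start in {q1}.
Read 'a': {q1} → {q2, q8}.
Read 'c': {q2, q8} → {q2, q3, q4, q8}.
Read 'c': {q2, q3, q4, q8} → {q2, q3, q4, q7, q8}.
Read 'c': {q2, q3, q4, q7, q8} → {q1, q2, q3, q4, q6, q7, q8}.
Read 'a': {q1, q2, q3, q4, q6, q7, q8} → {q1, q2, q3, q4, q5, q6, q7, q8}.
Read 'b': {q1, q2, q3, q4, q5, q6, q7, q8} → {q1, q2, q3, q4, q5, q6, q7, q8}.
Read 'c': {q1, q2, q3, q4, q5, q6, q7, q8} → {q1, q2, q3, q4, q5, q6, q7, q8}.
Read 'c': {q1, q2, q3, q4, q5, q6, q7, q8} → {q1, q2, q3, q4, q5, q6, q7, q8}.
Read 'b': {q1, q2, q3, q4, q5, q6, q7, q8} → {q1, q2, q3, q4, q5, q6, q7, q8}.

{q1, q2, q3, q4, q5, q6, q7, q8}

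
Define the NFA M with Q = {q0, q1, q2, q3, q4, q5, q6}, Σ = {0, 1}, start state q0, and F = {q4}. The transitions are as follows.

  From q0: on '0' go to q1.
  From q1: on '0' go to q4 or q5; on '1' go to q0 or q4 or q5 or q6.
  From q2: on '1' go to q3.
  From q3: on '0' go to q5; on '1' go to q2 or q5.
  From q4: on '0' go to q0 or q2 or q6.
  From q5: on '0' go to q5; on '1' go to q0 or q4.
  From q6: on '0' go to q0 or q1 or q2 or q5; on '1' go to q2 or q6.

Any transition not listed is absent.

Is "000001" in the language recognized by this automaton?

Yes

Start in {q0}.
Read '0': q0→{q1}; now {q1}.
Read '0': q1→{q4, q5}; now {q4, q5}.
Read '0': q4→{q0, q2, q6}, q5→{q5}; now {q0, q2, q5, q6}.
Read '0': q0→{q1}, q2→∅, q5→{q5}, q6→{q0, q1, q2, q5}; now {q0, q1, q2, q5}.
Read '0': q0→{q1}, q1→{q4, q5}, q2→∅, q5→{q5}; now {q1, q4, q5}.
Read '1': q1→{q0, q4, q5, q6}, q4→∅, q5→{q0, q4}; now {q0, q4, q5, q6}.
The final set {q0, q4, q5, q6} contains the accepting state q4.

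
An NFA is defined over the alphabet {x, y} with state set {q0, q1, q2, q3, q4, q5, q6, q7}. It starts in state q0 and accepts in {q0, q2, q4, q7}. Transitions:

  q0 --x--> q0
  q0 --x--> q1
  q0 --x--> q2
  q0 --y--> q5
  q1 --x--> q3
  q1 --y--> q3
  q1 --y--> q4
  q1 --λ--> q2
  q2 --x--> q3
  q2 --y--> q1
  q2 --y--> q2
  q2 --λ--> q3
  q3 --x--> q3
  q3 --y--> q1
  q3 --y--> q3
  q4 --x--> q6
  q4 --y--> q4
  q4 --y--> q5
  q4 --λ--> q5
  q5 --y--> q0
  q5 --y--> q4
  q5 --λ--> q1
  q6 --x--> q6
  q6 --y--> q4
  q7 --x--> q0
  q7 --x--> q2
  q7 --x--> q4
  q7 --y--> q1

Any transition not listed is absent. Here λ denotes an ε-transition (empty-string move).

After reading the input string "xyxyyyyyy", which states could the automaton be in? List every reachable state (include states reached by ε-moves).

{q0, q1, q2, q3, q4, q5}

Start in {q0}.
Read 'x': q0→{q0, q1, q2}; union {q0, q1, q2}; ε-closure = {q0, q1, q2, q3}.
Read 'y': q0→{q5}, q1→{q3, q4}, q2→{q1, q2}, q3→{q1, q3}; now {q1, q2, q3, q4, q5}.
Read 'x': q1→{q3}, q2→{q3}, q3→{q3}, q4→{q6}, q5→∅; now {q3, q6}.
Read 'y': q3→{q1, q3}, q6→{q4}; union {q1, q3, q4}; ε-closure = {q1, q2, q3, q4, q5}.
Read 'y': q1→{q3, q4}, q2→{q1, q2}, q3→{q1, q3}, q4→{q4, q5}, q5→{q0, q4}; now {q0, q1, q2, q3, q4, q5}.
Read 'y': q0→{q5}, q1→{q3, q4}, q2→{q1, q2}, q3→{q1, q3}, q4→{q4, q5}, q5→{q0, q4}; now {q0, q1, q2, q3, q4, q5}.
Read 'y': q0→{q5}, q1→{q3, q4}, q2→{q1, q2}, q3→{q1, q3}, q4→{q4, q5}, q5→{q0, q4}; now {q0, q1, q2, q3, q4, q5}.
Read 'y': q0→{q5}, q1→{q3, q4}, q2→{q1, q2}, q3→{q1, q3}, q4→{q4, q5}, q5→{q0, q4}; now {q0, q1, q2, q3, q4, q5}.
Read 'y': q0→{q5}, q1→{q3, q4}, q2→{q1, q2}, q3→{q1, q3}, q4→{q4, q5}, q5→{q0, q4}; now {q0, q1, q2, q3, q4, q5}.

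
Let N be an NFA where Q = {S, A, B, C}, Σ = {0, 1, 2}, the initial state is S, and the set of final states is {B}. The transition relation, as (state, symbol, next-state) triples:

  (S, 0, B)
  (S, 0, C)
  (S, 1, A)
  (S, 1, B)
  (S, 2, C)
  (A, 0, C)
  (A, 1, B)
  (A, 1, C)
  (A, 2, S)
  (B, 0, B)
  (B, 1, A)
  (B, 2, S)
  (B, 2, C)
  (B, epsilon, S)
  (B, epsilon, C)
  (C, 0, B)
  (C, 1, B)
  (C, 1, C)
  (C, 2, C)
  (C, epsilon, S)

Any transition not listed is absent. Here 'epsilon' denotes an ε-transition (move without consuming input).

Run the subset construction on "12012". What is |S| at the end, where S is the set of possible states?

Start in {S}.
Read '1': {S} → {S, A, B, C}.
Read '2': {S, A, B, C} → {S, C}.
Read '0': {S, C} → {S, B, C}.
Read '1': {S, B, C} → {S, A, B, C}.
Read '2': {S, A, B, C} → {S, C}.
That set has 2 states.

2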